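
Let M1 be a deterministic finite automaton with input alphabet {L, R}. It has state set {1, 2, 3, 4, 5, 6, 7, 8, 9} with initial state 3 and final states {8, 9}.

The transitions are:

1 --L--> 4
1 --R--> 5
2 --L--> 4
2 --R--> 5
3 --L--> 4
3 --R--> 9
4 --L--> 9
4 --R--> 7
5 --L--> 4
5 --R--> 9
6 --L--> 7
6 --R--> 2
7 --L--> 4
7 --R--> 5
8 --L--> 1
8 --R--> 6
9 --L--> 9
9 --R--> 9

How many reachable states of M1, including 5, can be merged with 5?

2

Reachable states from the start: {3,4,5,7,9}. Unreachable: {1,2,6,8} — drop them.
Start with accepting vs non-accepting: {9} | {3,4,5,7}.
Refine {3,4,5,7} on symbol L: members go to different blocks, giving {3,5,7} and {4}.
Split {3,5,7} by δ(·,R) → {3,5} and {7}.
No further refinement is possible. Final partition (4 blocks): {9} | {3,5} | {4} | {7}.
State 5 belongs to the block {3,5}, which has 2 states.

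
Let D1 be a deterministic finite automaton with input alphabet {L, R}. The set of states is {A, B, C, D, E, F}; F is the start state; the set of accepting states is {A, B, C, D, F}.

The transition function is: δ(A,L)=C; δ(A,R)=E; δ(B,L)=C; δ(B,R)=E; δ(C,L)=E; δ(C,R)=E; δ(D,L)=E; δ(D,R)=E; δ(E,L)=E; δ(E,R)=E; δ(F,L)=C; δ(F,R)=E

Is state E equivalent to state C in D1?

No

Reachable states from the start: {C,E,F}. Unreachable: {A,B,D} — drop them.
P0 = {C,F} | {E}.
On input L, block {C,F} splits into {C} and {F}.
The partition is now stable with 3 blocks: {C} | {E} | {F}.
E and C end up in different blocks, so they are distinguishable. For instance, the string 'ε' is accepted from only C.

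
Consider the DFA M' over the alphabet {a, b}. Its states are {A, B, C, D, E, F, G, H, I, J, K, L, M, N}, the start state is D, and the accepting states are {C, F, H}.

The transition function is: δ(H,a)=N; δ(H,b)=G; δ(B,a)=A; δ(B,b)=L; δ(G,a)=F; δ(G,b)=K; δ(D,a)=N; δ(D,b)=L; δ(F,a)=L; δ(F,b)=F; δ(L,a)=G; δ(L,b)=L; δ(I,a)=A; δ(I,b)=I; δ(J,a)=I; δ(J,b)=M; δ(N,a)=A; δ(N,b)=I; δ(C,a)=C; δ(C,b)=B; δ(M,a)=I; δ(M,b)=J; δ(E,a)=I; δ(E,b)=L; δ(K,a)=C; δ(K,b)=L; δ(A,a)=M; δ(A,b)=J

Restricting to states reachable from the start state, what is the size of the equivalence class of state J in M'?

Reachable states from the start: {A,B,C,D,F,G,I,J,K,L,M,N}. Unreachable: {E,H} — drop them.
Initial partition by acceptance: {C,F} | {A,B,D,G,I,J,K,L,M,N}.
On input a, block {C,F} splits into {C} and {F}.
Split {A,B,D,G,I,J,K,L,M,N} by δ(·,a) → {A,B,D,I,J,L,M,N} and {G} and {K}.
Split {A,B,D,I,J,L,M,N} by δ(·,a) → {A,B,D,I,J,M,N} and {L}.
Refine {A,B,D,I,J,M,N} on symbol b: members go to different blocks, giving {A,I,J,M,N} and {B,D}.
Stable partition: {C} | {A,I,J,M,N} | {F} | {G} | {K} | {L} | {B,D} — 7 equivalence classes.
The equivalence class containing J is {A,I,J,M,N}, of size 5.

5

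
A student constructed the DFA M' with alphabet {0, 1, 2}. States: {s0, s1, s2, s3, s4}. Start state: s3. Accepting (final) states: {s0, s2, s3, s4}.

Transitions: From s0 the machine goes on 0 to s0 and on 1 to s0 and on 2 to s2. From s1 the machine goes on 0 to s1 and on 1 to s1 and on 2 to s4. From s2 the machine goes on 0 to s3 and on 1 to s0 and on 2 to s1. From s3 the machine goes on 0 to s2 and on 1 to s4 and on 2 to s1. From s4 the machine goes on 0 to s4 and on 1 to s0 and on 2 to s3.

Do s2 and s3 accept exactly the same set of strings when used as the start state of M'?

Yes

Initial partition by acceptance: {s0,s2,s3,s4} | {s1}.
On input 2, block {s0,s2,s3,s4} splits into {s0,s4} and {s2,s3}.
Stable partition: {s0,s4} | {s1} | {s2,s3} — 3 equivalence classes.
s2 and s3 lie in the same block of the stable partition, so they are equivalent — no string distinguishes them.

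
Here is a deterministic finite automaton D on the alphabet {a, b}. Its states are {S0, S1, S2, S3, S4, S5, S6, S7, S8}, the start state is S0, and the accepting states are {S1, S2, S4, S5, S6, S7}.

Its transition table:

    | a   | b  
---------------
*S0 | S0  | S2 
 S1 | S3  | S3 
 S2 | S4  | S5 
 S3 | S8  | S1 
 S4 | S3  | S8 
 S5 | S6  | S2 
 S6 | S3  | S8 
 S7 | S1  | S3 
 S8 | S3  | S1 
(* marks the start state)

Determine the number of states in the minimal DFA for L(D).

4

States {S7} cannot be reached from the start state, so discard them.
Start with accepting vs non-accepting: {S1,S2,S4,S5,S6} | {S0,S3,S8}.
Refine {S1,S2,S4,S5,S6} on symbol a: members go to different blocks, giving {S1,S4,S6} and {S2,S5}.
On input b, block {S0,S3,S8} splits into {S3,S8} and {S0}.
The partition is now stable with 4 blocks: {S1,S4,S6} | {S3,S8} | {S2,S5} | {S0}.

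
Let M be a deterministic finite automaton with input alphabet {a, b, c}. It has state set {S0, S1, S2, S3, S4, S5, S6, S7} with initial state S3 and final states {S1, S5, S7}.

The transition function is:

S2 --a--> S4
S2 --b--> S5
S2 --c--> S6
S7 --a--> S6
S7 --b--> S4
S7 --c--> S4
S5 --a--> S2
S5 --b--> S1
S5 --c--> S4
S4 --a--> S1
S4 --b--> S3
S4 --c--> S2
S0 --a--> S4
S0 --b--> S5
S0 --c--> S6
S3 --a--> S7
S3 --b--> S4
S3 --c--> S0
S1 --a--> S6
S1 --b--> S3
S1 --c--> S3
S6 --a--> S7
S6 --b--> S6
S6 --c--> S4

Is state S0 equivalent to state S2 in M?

Yes

P0 = {S1,S5,S7} | {S0,S2,S3,S4,S6}.
Refine {S1,S5,S7} on symbol b: members go to different blocks, giving {S1,S7} and {S5}.
Split {S0,S2,S3,S4,S6} by δ(·,a) → {S3,S4,S6} and {S0,S2}.
Refine {S3,S4,S6} on symbol c: members go to different blocks, giving {S3,S4} and {S6}.
Stable partition: {S1,S7} | {S3,S4} | {S5} | {S0,S2} | {S6} — 5 equivalence classes.
S0 and S2 lie in the same block of the stable partition, so they are equivalent — no string distinguishes them.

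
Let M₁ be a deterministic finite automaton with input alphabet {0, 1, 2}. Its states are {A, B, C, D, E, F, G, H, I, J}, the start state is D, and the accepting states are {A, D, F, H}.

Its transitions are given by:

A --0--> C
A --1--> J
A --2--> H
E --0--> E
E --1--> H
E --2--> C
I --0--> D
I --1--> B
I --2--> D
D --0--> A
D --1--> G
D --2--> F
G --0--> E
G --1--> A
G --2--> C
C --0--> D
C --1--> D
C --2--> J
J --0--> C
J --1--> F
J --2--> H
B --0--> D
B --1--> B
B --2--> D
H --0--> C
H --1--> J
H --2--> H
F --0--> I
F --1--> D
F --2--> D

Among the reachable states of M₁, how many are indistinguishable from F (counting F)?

1

P0 = {A,D,F,H} | {B,C,E,G,I,J}.
On input 0, block {A,D,F,H} splits into {A,F,H} and {D}.
On input 1, block {A,F,H} splits into {A,H} and {F}.
Split {B,C,E,G,I,J} by δ(·,0) → {B,C,I} and {E,G,J}.
On input 1, block {B,C,I} splits into {B,I} and {C}.
Split {E,G,J} by δ(·,0) → {E,G} and {J}.
No further refinement is possible. Final partition (7 blocks): {A,H} | {B,I} | {D} | {F} | {E,G} | {C} | {J}.
The equivalence class containing F is {F}, of size 1.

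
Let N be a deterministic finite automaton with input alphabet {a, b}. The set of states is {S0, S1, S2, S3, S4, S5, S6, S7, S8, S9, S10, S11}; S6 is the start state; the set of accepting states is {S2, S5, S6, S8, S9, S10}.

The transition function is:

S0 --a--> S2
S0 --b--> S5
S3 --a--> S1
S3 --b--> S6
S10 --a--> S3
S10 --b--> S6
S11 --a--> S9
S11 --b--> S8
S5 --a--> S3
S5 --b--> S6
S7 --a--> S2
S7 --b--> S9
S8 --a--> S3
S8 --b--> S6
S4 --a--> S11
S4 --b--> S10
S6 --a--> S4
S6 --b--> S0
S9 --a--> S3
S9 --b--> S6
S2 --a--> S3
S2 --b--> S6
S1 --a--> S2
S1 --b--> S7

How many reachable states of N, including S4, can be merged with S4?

1

Every state is reachable, so we keep all 12.
P0 = {S2,S5,S6,S8,S9,S10} | {S0,S1,S3,S4,S7,S11}.
On input b, block {S2,S5,S6,S8,S9,S10} splits into {S2,S5,S8,S9,S10} and {S6}.
Refine {S0,S1,S3,S4,S7,S11} on symbol a: members go to different blocks, giving {S0,S1,S7,S11} and {S3,S4}.
Split {S0,S1,S7,S11} by δ(·,b) → {S0,S7,S11} and {S1}.
Split {S3,S4} by δ(·,a) → {S3} and {S4}.
No further refinement is possible. Final partition (6 blocks): {S2,S5,S8,S9,S10} | {S0,S7,S11} | {S6} | {S3} | {S1} | {S4}.
The equivalence class containing S4 is {S4}, of size 1.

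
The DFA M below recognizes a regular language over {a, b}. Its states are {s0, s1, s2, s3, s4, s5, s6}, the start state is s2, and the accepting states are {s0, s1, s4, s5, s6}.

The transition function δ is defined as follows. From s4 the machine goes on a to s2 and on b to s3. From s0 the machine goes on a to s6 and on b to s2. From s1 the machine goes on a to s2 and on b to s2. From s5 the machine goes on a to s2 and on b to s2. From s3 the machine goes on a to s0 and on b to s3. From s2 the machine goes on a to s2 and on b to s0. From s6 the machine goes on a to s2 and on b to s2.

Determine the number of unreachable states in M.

No path from s2 leads to s1, s3, s4, s5; the other 3 states are all reachable.

4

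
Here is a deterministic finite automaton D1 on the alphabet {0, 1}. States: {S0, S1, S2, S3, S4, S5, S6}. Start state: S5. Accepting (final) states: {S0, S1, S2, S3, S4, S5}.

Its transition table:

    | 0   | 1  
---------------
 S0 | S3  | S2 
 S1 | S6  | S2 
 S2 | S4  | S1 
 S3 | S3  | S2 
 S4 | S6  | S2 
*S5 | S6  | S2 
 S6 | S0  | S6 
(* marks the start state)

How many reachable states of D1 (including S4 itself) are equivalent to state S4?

3

All states are reachable from the start state.
Start with accepting vs non-accepting: {S0,S1,S2,S3,S4,S5} | {S6}.
On input 0, block {S0,S1,S2,S3,S4,S5} splits into {S0,S2,S3} and {S1,S4,S5}.
Split {S0,S2,S3} by δ(·,0) → {S0,S3} and {S2}.
Stable partition: {S0,S3} | {S6} | {S1,S4,S5} | {S2} — 4 equivalence classes.
The equivalence class containing S4 is {S1,S4,S5}, of size 3.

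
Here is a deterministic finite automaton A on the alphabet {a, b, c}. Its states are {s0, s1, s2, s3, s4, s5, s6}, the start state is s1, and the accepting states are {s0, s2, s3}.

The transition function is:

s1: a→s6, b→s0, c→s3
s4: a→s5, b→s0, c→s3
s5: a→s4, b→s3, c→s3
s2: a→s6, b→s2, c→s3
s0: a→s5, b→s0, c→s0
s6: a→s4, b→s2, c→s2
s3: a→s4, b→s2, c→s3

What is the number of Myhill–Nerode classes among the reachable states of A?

2

Start with accepting vs non-accepting: {s0,s2,s3} | {s1,s4,s5,s6}.
The partition is now stable with 2 blocks: {s0,s2,s3} | {s1,s4,s5,s6}.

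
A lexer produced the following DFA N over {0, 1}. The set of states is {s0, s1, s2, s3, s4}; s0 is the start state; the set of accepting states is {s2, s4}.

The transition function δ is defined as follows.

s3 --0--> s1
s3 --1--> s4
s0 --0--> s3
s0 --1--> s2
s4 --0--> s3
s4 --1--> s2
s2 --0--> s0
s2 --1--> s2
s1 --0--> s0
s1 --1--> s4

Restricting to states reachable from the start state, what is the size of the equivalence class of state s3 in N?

P0 = {s2,s4} | {s0,s1,s3}.
No further refinement is possible. Final partition (2 blocks): {s2,s4} | {s0,s1,s3}.
The equivalence class containing s3 is {s0,s1,s3}, of size 3.

3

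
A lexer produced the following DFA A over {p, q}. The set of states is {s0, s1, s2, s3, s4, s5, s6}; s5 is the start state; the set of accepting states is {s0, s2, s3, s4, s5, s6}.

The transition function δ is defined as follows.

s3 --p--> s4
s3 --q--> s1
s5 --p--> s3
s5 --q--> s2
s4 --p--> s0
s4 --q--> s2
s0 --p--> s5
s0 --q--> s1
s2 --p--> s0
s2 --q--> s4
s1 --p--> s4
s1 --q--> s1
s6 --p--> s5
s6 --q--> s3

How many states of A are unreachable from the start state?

No path from s5 leads to s6; the other 6 states are all reachable.

1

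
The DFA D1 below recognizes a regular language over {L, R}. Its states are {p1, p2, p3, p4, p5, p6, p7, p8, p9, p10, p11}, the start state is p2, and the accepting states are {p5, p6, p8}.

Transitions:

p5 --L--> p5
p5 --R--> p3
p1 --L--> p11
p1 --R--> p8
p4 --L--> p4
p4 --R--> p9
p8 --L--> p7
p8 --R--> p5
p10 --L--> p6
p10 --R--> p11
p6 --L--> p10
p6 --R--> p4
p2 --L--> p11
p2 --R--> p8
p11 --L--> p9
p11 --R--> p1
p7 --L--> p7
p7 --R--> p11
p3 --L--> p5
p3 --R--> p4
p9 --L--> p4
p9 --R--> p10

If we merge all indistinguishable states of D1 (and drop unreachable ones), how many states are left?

10

P0 = {p5,p6,p8} | {p1,p2,p3,p4,p7,p9,p10,p11}.
Refine {p5,p6,p8} on symbol L: members go to different blocks, giving {p6,p8} and {p5}.
Refine {p6,p8} on symbol R: members go to different blocks, giving {p6} and {p8}.
Split {p1,p2,p3,p4,p7,p9,p10,p11} by δ(·,L) → {p1,p2,p4,p7,p9,p11} and {p3} and {p10}.
Refine {p1,p2,p4,p7,p9,p11} on symbol R: members go to different blocks, giving {p4,p7,p11} and {p1,p2} and {p9}.
Split {p4,p7,p11} by δ(·,L) → {p4,p7} and {p11}.
Split {p4,p7} by δ(·,R) → {p4} and {p7}.
Stable partition: {p6} | {p4} | {p5} | {p8} | {p3} | {p10} | {p1,p2} | {p9} | {p11} | {p7} — 10 equivalence classes.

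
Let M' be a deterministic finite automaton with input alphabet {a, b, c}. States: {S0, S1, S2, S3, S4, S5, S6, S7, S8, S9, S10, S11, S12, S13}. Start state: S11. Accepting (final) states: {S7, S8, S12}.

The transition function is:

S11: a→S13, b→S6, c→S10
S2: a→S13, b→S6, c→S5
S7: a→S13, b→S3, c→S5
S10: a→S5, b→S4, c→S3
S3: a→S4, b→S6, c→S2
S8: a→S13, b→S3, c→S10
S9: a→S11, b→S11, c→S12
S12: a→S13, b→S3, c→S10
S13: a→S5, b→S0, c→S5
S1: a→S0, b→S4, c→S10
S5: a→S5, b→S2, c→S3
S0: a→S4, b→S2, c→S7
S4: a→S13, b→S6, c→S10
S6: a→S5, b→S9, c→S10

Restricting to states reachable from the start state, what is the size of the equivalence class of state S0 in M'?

First remove the unreachable states {S1,S8}; 12 states remain.
Start with accepting vs non-accepting: {S7,S12} | {S0,S2,S3,S4,S5,S6,S9,S10,S11,S13}.
Refine {S0,S2,S3,S4,S5,S6,S9,S10,S11,S13} on symbol c: members go to different blocks, giving {S2,S3,S4,S5,S6,S10,S11,S13} and {S0,S9}.
On input b, block {S2,S3,S4,S5,S6,S10,S11,S13} splits into {S2,S3,S4,S5,S10,S11} and {S6,S13}.
On input a, block {S2,S3,S4,S5,S10,S11} splits into {S2,S4,S11} and {S3,S5,S10}.
Split {S3,S5,S10} by δ(·,a) → {S5,S10} and {S3}.
No further refinement is possible. Final partition (6 blocks): {S7,S12} | {S2,S4,S11} | {S0,S9} | {S6,S13} | {S5,S10} | {S3}.
State S0 belongs to the block {S0,S9}, which has 2 states.

2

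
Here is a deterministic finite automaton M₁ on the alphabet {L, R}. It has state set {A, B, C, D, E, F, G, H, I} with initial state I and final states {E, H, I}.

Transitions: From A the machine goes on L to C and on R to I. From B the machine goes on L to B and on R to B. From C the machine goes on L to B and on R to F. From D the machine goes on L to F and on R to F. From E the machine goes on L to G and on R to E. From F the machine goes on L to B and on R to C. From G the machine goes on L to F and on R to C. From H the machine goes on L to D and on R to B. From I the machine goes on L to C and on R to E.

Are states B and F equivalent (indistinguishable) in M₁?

Yes

States {A,D,H} cannot be reached from the start state, so discard them.
P0 = {E,I} | {B,C,F,G}.
Stable partition: {E,I} | {B,C,F,G} — 2 equivalence classes.
B and F lie in the same block of the stable partition, so they are equivalent — no string distinguishes them.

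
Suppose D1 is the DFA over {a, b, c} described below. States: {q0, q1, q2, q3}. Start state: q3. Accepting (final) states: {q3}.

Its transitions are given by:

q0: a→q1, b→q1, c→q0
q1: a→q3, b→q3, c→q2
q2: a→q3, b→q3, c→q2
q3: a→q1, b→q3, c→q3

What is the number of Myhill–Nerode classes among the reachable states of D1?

States {q0} cannot be reached from the start state, so discard them.
Start with accepting vs non-accepting: {q3} | {q1,q2}.
The partition is now stable with 2 blocks: {q3} | {q1,q2}.

2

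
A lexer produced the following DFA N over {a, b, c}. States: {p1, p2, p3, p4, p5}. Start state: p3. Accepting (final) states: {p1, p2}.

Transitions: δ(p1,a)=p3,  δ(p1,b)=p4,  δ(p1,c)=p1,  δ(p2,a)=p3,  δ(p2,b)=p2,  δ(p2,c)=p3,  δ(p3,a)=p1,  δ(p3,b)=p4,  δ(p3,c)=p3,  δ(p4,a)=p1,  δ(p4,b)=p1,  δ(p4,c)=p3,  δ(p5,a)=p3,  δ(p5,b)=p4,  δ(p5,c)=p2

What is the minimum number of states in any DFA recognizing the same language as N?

3

States {p2,p5} cannot be reached from the start state, so discard them.
Start with accepting vs non-accepting: {p1} | {p3,p4}.
On input b, block {p3,p4} splits into {p3} and {p4}.
Stable partition: {p1} | {p3} | {p4} — 3 equivalence classes.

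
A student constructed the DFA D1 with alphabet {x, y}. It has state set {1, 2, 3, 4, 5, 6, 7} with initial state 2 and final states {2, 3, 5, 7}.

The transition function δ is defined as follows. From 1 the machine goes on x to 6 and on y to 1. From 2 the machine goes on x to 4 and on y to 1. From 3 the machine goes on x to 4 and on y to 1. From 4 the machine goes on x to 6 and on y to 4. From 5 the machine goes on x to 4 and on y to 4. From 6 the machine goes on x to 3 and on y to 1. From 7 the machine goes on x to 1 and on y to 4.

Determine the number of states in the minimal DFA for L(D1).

3

First remove the unreachable states {5,7}; 5 states remain.
Initial partition by acceptance: {2,3} | {1,4,6}.
On input x, block {1,4,6} splits into {1,4} and {6}.
The partition is now stable with 3 blocks: {2,3} | {1,4} | {6}.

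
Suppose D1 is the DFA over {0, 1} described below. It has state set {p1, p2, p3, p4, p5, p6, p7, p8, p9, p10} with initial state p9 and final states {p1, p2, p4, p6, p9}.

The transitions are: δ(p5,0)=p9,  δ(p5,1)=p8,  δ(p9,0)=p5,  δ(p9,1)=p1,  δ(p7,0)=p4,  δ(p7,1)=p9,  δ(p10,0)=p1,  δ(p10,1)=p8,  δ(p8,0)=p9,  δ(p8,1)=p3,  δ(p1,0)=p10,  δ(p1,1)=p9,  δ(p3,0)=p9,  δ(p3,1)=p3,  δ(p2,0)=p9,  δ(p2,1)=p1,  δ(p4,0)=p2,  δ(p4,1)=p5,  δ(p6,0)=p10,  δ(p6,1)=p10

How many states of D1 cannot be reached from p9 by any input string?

Starting at p9 and following transitions, the reachable set is {p1, p3, p5, p8, p9, p10}. That leaves p2, p4, p6, p7 unreachable — 4 in total.

4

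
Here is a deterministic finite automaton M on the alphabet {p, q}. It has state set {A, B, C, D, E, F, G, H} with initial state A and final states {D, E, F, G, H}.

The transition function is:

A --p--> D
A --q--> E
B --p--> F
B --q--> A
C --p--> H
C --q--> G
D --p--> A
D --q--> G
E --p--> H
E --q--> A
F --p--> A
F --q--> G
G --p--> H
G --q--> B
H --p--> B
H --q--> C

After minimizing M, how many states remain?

7

Every state is reachable, so we keep all 8.
Initial partition by acceptance: {D,E,F,G,H} | {A,B,C}.
On input p, block {D,E,F,G,H} splits into {D,F,H} and {E,G}.
Refine {D,F,H} on symbol q: members go to different blocks, giving {D,F} and {H}.
Split {A,B,C} by δ(·,p) → {A,B} and {C}.
Refine {A,B} on symbol q: members go to different blocks, giving {A} and {B}.
Split {E,G} by δ(·,q) → {E} and {G}.
No further refinement is possible. Final partition (7 blocks): {D,F} | {A} | {E} | {H} | {C} | {B} | {G}.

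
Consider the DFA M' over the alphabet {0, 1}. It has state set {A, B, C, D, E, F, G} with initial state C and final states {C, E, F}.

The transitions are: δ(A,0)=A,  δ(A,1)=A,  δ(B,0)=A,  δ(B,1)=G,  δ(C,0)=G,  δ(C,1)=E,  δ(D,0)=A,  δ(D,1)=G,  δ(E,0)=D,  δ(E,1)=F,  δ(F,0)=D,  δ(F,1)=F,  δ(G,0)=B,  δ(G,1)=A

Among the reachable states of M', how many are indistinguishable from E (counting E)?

3

Every state is reachable, so we keep all 7.
Initial partition by acceptance: {C,E,F} | {A,B,D,G}.
The partition is now stable with 2 blocks: {C,E,F} | {A,B,D,G}.
The equivalence class containing E is {C,E,F}, of size 3.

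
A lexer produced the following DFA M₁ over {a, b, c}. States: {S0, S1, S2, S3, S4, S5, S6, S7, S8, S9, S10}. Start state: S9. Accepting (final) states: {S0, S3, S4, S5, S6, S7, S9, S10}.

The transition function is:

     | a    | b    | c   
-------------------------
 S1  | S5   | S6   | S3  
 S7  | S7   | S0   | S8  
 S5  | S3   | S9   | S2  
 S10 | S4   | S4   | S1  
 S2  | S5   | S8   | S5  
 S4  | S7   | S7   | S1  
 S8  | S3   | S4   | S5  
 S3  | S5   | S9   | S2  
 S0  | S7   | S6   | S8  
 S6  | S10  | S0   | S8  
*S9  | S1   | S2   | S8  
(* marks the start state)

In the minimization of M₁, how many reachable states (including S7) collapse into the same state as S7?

5

Initial partition by acceptance: {S0,S3,S4,S5,S6,S7,S9,S10} | {S1,S2,S8}.
Refine {S0,S3,S4,S5,S6,S7,S9,S10} on symbol a: members go to different blocks, giving {S0,S3,S4,S5,S6,S7,S10} and {S9}.
Refine {S0,S3,S4,S5,S6,S7,S10} on symbol b: members go to different blocks, giving {S0,S4,S6,S7,S10} and {S3,S5}.
Split {S1,S2,S8} by δ(·,b) → {S1,S8} and {S2}.
No further refinement is possible. Final partition (5 blocks): {S0,S4,S6,S7,S10} | {S1,S8} | {S9} | {S3,S5} | {S2}.
The equivalence class containing S7 is {S0,S4,S6,S7,S10}, of size 5.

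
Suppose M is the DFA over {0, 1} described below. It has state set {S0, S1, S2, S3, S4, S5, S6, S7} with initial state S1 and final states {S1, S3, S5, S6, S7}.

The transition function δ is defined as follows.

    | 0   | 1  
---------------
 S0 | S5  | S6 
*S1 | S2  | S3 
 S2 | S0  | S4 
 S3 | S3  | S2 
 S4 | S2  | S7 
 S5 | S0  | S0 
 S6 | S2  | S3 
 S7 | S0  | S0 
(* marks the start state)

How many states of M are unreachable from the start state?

0

Every one of the 8 states is reachable from S1.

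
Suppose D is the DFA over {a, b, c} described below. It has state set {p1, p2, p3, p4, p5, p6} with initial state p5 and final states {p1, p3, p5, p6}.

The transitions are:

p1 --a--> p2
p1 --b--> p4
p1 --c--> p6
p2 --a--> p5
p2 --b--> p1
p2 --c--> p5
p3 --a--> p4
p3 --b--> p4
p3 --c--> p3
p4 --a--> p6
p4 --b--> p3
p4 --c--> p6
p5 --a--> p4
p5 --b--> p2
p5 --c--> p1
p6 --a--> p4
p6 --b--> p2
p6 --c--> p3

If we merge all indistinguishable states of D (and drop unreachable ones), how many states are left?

2

Every state is reachable, so we keep all 6.
P0 = {p1,p3,p5,p6} | {p2,p4}.
No further refinement is possible. Final partition (2 blocks): {p1,p3,p5,p6} | {p2,p4}.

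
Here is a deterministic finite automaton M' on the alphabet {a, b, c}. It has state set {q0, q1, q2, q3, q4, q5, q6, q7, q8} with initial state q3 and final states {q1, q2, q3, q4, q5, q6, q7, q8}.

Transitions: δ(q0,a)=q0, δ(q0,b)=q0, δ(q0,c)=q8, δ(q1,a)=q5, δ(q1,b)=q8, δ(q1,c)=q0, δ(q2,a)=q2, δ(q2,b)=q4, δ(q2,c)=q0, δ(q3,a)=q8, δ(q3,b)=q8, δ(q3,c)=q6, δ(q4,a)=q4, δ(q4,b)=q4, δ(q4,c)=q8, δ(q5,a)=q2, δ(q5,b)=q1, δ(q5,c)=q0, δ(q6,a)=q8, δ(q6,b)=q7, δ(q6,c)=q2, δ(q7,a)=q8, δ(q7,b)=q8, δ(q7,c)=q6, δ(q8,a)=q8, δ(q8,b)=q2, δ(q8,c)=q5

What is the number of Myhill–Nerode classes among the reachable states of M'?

8

All states are reachable from the start state.
Start with accepting vs non-accepting: {q1,q2,q3,q4,q5,q6,q7,q8} | {q0}.
Refine {q1,q2,q3,q4,q5,q6,q7,q8} on symbol c: members go to different blocks, giving {q3,q4,q6,q7,q8} and {q1,q2,q5}.
On input b, block {q3,q4,q6,q7,q8} splits into {q3,q4,q6,q7} and {q8}.
Refine {q3,q4,q6,q7} on symbol a: members go to different blocks, giving {q3,q6,q7} and {q4}.
Refine {q3,q6,q7} on symbol b: members go to different blocks, giving {q3,q7} and {q6}.
Refine {q1,q2,q5} on symbol b: members go to different blocks, giving {q1} and {q2} and {q5}.
The partition is now stable with 8 blocks: {q3,q7} | {q0} | {q1} | {q8} | {q4} | {q6} | {q2} | {q5}.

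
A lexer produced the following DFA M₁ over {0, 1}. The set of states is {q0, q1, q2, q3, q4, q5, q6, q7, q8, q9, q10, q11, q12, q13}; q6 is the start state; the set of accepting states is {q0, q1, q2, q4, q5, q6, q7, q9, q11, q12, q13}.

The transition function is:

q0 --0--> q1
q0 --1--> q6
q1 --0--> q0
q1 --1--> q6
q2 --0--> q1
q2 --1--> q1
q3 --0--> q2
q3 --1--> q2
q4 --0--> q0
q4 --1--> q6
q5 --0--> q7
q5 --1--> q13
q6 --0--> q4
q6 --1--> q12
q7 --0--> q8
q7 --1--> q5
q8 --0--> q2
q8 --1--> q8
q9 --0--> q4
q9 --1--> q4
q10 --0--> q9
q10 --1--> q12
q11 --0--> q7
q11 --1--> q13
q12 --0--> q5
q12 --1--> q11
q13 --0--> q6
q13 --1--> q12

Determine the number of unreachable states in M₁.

3

No path from q6 leads to q3, q9, q10; the other 11 states are all reachable.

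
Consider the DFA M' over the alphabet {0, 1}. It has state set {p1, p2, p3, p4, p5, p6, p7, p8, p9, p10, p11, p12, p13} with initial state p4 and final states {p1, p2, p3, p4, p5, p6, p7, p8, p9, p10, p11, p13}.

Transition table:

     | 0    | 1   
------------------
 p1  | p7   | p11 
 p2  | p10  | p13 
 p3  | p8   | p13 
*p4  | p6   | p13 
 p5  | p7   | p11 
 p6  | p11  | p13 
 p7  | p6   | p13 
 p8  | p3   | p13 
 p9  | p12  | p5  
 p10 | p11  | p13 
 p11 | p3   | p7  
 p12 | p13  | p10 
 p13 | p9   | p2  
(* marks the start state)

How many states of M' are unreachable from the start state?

1

No path from p4 leads to p1; the other 12 states are all reachable.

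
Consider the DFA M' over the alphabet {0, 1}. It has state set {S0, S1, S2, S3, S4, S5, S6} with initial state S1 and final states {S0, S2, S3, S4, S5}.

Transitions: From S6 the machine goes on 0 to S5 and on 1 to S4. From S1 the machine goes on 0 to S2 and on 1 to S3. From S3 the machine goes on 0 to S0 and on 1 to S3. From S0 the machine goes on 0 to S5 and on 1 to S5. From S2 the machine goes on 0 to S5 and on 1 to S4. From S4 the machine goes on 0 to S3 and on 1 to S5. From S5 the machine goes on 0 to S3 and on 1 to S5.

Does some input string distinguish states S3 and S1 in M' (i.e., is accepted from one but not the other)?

States {S6} cannot be reached from the start state, so discard them.
P0 = {S0,S2,S3,S4,S5} | {S1}.
No further refinement is possible. Final partition (2 blocks): {S0,S2,S3,S4,S5} | {S1}.
S3 and S1 end up in different blocks, so they are distinguishable. For instance, the string 'ε' is accepted from only S3.

Yes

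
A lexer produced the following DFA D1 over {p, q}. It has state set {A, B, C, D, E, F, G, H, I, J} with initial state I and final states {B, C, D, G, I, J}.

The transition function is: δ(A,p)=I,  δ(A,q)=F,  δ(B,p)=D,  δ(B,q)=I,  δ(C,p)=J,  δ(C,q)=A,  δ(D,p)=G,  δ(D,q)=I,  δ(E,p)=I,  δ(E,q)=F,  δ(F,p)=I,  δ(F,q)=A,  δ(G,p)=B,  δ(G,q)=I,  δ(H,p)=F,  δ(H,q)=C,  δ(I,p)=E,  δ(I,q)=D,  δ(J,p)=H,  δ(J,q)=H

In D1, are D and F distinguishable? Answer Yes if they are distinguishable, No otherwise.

First remove the unreachable states {C,H,J}; 7 states remain.
Initial partition by acceptance: {B,D,G,I} | {A,E,F}.
On input p, block {B,D,G,I} splits into {B,D,G} and {I}.
No further refinement is possible. Final partition (3 blocks): {B,D,G} | {A,E,F} | {I}.
D and F end up in different blocks, so they are distinguishable. For instance, the string 'ε' is accepted from only D.

Yes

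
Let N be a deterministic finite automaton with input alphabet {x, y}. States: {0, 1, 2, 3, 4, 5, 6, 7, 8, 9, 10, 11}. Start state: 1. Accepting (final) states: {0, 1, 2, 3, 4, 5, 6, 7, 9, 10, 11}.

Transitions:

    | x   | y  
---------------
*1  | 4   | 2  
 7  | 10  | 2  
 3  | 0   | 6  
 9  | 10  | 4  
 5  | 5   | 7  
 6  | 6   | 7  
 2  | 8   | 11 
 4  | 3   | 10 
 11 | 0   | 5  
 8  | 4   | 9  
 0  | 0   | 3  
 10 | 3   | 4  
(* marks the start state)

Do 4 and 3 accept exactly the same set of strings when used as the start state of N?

No

P0 = {0,1,2,3,4,5,6,7,9,10,11} | {8}.
On input x, block {0,1,2,3,4,5,6,7,9,10,11} splits into {0,1,3,4,5,6,7,9,10,11} and {2}.
Split {0,1,3,4,5,6,7,9,10,11} by δ(·,y) → {0,3,4,5,6,9,10,11} and {1,7}.
On input y, block {0,3,4,5,6,9,10,11} splits into {0,3,4,9,10,11} and {5,6}.
On input y, block {0,3,4,9,10,11} splits into {0,4,9,10} and {3,11}.
Split {0,4,9,10} by δ(·,x) → {0,9} and {4,10}.
Split {0,9} by δ(·,x) → {0} and {9}.
The partition is now stable with 8 blocks: {0} | {8} | {2} | {1,7} | {5,6} | {3,11} | {4,10} | {9}.
4 and 3 end up in different blocks, so they are distinguishable. For instance, the string 'yyyx' is accepted from only 4.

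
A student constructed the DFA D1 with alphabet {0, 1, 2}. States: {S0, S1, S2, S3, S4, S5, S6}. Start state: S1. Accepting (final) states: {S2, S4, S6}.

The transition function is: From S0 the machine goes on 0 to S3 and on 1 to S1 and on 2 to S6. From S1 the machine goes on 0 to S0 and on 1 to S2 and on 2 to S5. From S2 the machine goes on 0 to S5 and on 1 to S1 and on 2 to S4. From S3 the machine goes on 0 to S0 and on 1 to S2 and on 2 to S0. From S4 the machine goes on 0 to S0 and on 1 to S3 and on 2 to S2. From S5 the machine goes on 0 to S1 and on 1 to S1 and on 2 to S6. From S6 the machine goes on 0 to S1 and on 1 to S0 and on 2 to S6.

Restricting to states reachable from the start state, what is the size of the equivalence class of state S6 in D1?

Every state is reachable, so we keep all 7.
P0 = {S2,S4,S6} | {S0,S1,S3,S5}.
Split {S0,S1,S3,S5} by δ(·,1) → {S0,S5} and {S1,S3}.
Split {S2,S4,S6} by δ(·,0) → {S2,S4} and {S6}.
Stable partition: {S2,S4} | {S0,S5} | {S1,S3} | {S6} — 4 equivalence classes.
The equivalence class containing S6 is {S6}, of size 1.

1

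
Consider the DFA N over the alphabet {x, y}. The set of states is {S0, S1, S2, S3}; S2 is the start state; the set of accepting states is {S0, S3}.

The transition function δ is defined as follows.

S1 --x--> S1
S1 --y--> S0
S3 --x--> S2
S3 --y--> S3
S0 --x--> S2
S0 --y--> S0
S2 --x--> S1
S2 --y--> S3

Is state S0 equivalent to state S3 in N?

Yes

All states are reachable from the start state.
P0 = {S0,S3} | {S1,S2}.
No further refinement is possible. Final partition (2 blocks): {S0,S3} | {S1,S2}.
S0 and S3 lie in the same block of the stable partition, so they are equivalent — no string distinguishes them.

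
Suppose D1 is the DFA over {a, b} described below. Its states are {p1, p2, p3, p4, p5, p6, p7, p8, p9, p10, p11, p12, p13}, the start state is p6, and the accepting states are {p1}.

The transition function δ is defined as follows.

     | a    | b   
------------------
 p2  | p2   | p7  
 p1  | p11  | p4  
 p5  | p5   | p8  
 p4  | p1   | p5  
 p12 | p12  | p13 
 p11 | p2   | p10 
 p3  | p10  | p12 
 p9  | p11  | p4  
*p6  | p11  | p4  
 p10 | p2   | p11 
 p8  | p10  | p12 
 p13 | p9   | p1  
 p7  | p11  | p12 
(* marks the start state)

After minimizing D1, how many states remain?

First remove the unreachable states {p3}; 12 states remain.
Start with accepting vs non-accepting: {p1} | {p2,p4,p5,p6,p7,p8,p9,p10,p11,p12,p13}.
Split {p2,p4,p5,p6,p7,p8,p9,p10,p11,p12,p13} by δ(·,a) → {p2,p5,p6,p7,p8,p9,p10,p11,p12,p13} and {p4}.
On input b, block {p2,p5,p6,p7,p8,p9,p10,p11,p12,p13} splits into {p2,p5,p7,p8,p10,p11,p12} and {p6,p9} and {p13}.
On input b, block {p2,p5,p7,p8,p10,p11,p12} splits into {p2,p5,p7,p8,p10,p11} and {p12}.
Split {p2,p5,p7,p8,p10,p11} by δ(·,b) → {p2,p5,p10,p11} and {p7,p8}.
Refine {p2,p5,p10,p11} on symbol b: members go to different blocks, giving {p2,p5} and {p10,p11}.
No further refinement is possible. Final partition (8 blocks): {p1} | {p2,p5} | {p4} | {p6,p9} | {p13} | {p12} | {p7,p8} | {p10,p11}.

8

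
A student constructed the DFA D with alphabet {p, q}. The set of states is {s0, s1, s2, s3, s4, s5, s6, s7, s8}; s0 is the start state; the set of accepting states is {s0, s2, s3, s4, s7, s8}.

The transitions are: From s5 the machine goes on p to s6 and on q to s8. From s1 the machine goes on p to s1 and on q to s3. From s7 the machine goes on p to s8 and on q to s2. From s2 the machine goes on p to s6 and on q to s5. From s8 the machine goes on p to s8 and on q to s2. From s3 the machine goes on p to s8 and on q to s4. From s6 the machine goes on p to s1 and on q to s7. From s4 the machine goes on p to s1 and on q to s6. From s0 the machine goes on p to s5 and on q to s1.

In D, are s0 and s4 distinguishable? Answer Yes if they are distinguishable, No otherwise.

No

Every state is reachable, so we keep all 9.
Initial partition by acceptance: {s0,s2,s3,s4,s7,s8} | {s1,s5,s6}.
Split {s0,s2,s3,s4,s7,s8} by δ(·,p) → {s0,s2,s4} and {s3,s7,s8}.
The partition is now stable with 3 blocks: {s0,s2,s4} | {s1,s5,s6} | {s3,s7,s8}.
s0 and s4 lie in the same block of the stable partition, so they are equivalent — no string distinguishes them.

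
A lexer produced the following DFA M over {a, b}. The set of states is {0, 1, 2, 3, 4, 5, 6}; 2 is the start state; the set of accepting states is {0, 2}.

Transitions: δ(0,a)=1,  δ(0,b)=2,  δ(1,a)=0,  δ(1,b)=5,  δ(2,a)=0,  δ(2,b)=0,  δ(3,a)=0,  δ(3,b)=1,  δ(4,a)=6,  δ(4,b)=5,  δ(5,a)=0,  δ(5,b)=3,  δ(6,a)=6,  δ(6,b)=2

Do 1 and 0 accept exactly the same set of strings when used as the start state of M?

First remove the unreachable states {4,6}; 5 states remain.
P0 = {0,2} | {1,3,5}.
Split {0,2} by δ(·,a) → {0} and {2}.
No further refinement is possible. Final partition (3 blocks): {0} | {1,3,5} | {2}.
1 and 0 end up in different blocks, so they are distinguishable. For instance, the string 'ε' is accepted from only 0.

No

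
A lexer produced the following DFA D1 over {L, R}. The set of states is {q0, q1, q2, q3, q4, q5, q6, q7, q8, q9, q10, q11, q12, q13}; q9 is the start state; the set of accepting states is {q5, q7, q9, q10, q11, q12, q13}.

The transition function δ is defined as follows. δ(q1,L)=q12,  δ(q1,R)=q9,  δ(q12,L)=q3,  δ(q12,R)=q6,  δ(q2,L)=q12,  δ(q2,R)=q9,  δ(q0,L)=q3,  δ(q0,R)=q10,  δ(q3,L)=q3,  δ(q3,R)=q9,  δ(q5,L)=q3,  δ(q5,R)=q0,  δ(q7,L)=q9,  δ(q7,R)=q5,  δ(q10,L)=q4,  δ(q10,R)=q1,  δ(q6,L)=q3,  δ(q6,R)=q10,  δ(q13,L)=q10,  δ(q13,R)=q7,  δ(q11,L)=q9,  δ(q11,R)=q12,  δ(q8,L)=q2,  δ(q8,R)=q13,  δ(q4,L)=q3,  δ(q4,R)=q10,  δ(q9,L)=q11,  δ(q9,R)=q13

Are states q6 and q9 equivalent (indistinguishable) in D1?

States {q2,q8} cannot be reached from the start state, so discard them.
P0 = {q5,q7,q9,q10,q11,q12,q13} | {q0,q1,q3,q4,q6}.
On input L, block {q5,q7,q9,q10,q11,q12,q13} splits into {q7,q9,q11,q13} and {q5,q10,q12}.
Refine {q7,q9,q11,q13} on symbol L: members go to different blocks, giving {q7,q9,q11} and {q13}.
On input R, block {q7,q9,q11} splits into {q7,q11} and {q9}.
Refine {q0,q1,q3,q4,q6} on symbol L: members go to different blocks, giving {q0,q3,q4,q6} and {q1}.
Refine {q0,q3,q4,q6} on symbol R: members go to different blocks, giving {q0,q4,q6} and {q3}.
Split {q5,q10,q12} by δ(·,L) → {q5,q12} and {q10}.
No further refinement is possible. Final partition (8 blocks): {q7,q11} | {q0,q4,q6} | {q5,q12} | {q13} | {q9} | {q1} | {q3} | {q10}.
q6 and q9 end up in different blocks, so they are distinguishable. For instance, the string 'ε' is accepted from only q9.

No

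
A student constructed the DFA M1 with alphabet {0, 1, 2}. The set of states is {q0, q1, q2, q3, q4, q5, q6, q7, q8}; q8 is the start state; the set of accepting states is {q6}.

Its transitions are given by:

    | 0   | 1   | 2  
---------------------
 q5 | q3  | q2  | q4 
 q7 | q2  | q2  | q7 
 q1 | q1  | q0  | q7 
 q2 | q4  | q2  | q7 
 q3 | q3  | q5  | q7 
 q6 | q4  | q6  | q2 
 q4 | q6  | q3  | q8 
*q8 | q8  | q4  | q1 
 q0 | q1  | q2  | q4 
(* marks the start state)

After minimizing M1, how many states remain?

7

Every state is reachable, so we keep all 9.
P0 = {q6} | {q0,q1,q2,q3,q4,q5,q7,q8}.
Split {q0,q1,q2,q3,q4,q5,q7,q8} by δ(·,0) → {q0,q1,q2,q3,q5,q7,q8} and {q4}.
On input 0, block {q0,q1,q2,q3,q5,q7,q8} splits into {q0,q1,q3,q5,q7,q8} and {q2}.
Split {q0,q1,q3,q5,q7,q8} by δ(·,0) → {q0,q1,q3,q5,q8} and {q7}.
On input 1, block {q0,q1,q3,q5,q8} splits into {q0,q5} and {q1,q3} and {q8}.
No further refinement is possible. Final partition (7 blocks): {q6} | {q0,q5} | {q4} | {q2} | {q7} | {q1,q3} | {q8}.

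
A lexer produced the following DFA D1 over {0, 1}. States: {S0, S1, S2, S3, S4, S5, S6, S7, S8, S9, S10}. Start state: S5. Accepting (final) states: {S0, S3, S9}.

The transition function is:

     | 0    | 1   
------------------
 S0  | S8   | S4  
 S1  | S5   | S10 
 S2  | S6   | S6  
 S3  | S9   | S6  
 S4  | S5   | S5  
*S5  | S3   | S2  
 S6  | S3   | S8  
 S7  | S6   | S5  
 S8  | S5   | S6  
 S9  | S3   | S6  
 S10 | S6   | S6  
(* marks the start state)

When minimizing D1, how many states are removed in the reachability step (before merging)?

5

BFS from S5 reaches {S2, S3, S5, S6, S8, S9}; the 5 state(s) S0, S1, S4, S7, S10 are never visited.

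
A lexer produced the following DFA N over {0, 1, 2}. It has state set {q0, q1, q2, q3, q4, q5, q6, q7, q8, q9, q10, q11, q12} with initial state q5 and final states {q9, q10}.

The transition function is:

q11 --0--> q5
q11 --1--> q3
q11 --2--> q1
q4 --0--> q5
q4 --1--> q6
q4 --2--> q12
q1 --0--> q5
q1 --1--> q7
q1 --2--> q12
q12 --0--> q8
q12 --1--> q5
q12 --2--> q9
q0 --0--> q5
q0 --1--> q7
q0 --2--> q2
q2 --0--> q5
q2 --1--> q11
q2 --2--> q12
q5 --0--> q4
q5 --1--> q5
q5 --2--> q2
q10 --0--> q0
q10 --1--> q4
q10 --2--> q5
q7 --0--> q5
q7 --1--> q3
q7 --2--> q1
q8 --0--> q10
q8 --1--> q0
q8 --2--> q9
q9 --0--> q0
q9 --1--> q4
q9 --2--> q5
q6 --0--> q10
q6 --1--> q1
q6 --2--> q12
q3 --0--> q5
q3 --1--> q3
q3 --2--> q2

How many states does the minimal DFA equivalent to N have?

P0 = {q9,q10} | {q0,q1,q2,q3,q4,q5,q6,q7,q8,q11,q12}.
On input 0, block {q0,q1,q2,q3,q4,q5,q6,q7,q8,q11,q12} splits into {q0,q1,q2,q3,q4,q5,q7,q11,q12} and {q6,q8}.
On input 0, block {q0,q1,q2,q3,q4,q5,q7,q11,q12} splits into {q0,q1,q2,q3,q4,q5,q7,q11} and {q12}.
Split {q0,q1,q2,q3,q4,q5,q7,q11} by δ(·,1) → {q0,q1,q2,q3,q5,q7,q11} and {q4}.
Refine {q0,q1,q2,q3,q5,q7,q11} on symbol 0: members go to different blocks, giving {q0,q1,q2,q3,q7,q11} and {q5}.
Split {q0,q1,q2,q3,q7,q11} by δ(·,2) → {q0,q3,q7,q11} and {q1,q2}.
Split {q6,q8} by δ(·,1) → {q6} and {q8}.
Stable partition: {q9,q10} | {q0,q3,q7,q11} | {q6} | {q12} | {q4} | {q5} | {q1,q2} | {q8} — 8 equivalence classes.

8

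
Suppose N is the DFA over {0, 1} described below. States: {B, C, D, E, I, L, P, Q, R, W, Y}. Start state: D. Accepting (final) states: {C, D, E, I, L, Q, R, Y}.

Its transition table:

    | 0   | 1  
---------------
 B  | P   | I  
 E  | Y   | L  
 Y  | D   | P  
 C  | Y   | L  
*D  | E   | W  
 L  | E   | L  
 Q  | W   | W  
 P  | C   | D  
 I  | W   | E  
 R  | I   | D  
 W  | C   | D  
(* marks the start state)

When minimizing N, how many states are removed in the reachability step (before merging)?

Starting at D and following transitions, the reachable set is {C, D, E, L, P, W, Y}. That leaves B, I, Q, R unreachable — 4 in total.

4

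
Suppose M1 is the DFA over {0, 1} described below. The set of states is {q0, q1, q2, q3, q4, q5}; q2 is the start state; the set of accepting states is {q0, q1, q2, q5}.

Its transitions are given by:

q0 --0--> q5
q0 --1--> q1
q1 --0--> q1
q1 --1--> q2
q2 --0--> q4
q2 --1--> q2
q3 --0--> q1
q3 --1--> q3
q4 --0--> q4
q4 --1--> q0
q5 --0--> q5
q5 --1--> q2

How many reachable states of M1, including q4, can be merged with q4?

First remove the unreachable states {q3}; 5 states remain.
Start with accepting vs non-accepting: {q0,q1,q2,q5} | {q4}.
Refine {q0,q1,q2,q5} on symbol 0: members go to different blocks, giving {q0,q1,q5} and {q2}.
Split {q0,q1,q5} by δ(·,1) → {q1,q5} and {q0}.
Stable partition: {q1,q5} | {q4} | {q2} | {q0} — 4 equivalence classes.
The equivalence class containing q4 is {q4}, of size 1.

1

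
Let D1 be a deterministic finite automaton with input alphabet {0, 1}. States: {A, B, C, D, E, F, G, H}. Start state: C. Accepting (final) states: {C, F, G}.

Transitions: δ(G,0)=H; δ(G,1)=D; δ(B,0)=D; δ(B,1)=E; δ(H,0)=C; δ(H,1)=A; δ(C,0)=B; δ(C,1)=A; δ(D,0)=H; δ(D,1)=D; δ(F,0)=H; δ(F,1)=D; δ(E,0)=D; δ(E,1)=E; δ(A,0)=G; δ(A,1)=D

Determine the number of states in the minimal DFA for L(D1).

6

First remove the unreachable states {F}; 7 states remain.
P0 = {C,G} | {A,B,D,E,H}.
On input 0, block {A,B,D,E,H} splits into {B,D,E} and {A,H}.
Refine {C,G} on symbol 0: members go to different blocks, giving {C} and {G}.
On input 0, block {B,D,E} splits into {B,E} and {D}.
Refine {A,H} on symbol 0: members go to different blocks, giving {A} and {H}.
Stable partition: {C} | {B,E} | {A} | {G} | {D} | {H} — 6 equivalence classes.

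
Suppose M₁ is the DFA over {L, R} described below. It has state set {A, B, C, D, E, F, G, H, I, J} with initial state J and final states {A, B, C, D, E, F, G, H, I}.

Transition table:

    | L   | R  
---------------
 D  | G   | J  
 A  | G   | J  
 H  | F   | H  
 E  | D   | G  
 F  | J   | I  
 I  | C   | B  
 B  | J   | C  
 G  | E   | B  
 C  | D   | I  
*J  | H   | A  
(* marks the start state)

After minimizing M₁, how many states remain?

Every state is reachable, so we keep all 10.
P0 = {A,B,C,D,E,F,G,H,I} | {J}.
Refine {A,B,C,D,E,F,G,H,I} on symbol L: members go to different blocks, giving {A,C,D,E,G,H,I} and {B,F}.
Refine {A,C,D,E,G,H,I} on symbol L: members go to different blocks, giving {A,C,D,E,G,I} and {H}.
Refine {A,C,D,E,G,I} on symbol R: members go to different blocks, giving {A,D} and {C,E} and {G,I}.
On input R, block {B,F} splits into {B} and {F}.
Stable partition: {A,D} | {J} | {B} | {H} | {C,E} | {G,I} | {F} — 7 equivalence classes.

7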